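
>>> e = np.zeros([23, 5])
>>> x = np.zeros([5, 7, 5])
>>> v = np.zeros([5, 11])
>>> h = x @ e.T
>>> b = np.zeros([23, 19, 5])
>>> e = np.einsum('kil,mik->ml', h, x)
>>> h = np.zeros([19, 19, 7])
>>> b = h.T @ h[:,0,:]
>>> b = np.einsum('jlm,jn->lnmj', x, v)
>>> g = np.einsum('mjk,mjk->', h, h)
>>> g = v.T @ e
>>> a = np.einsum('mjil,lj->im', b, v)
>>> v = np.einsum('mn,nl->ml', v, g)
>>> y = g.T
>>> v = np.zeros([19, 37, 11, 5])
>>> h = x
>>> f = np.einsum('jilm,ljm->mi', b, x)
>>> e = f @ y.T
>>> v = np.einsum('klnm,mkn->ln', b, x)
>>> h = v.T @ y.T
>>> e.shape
(5, 23)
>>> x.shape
(5, 7, 5)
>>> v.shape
(11, 5)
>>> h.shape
(5, 23)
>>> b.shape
(7, 11, 5, 5)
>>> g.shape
(11, 23)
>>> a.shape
(5, 7)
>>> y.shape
(23, 11)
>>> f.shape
(5, 11)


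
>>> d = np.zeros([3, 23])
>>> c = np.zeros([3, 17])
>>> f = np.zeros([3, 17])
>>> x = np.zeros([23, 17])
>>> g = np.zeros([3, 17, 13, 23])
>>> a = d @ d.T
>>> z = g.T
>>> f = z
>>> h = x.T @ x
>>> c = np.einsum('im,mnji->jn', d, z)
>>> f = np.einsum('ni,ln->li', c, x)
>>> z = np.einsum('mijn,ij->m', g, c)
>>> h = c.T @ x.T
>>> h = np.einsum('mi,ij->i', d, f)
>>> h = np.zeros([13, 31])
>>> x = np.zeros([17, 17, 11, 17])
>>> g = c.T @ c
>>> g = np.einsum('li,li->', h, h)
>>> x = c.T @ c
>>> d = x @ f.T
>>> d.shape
(13, 23)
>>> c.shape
(17, 13)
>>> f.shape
(23, 13)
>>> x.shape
(13, 13)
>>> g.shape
()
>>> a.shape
(3, 3)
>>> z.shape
(3,)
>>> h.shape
(13, 31)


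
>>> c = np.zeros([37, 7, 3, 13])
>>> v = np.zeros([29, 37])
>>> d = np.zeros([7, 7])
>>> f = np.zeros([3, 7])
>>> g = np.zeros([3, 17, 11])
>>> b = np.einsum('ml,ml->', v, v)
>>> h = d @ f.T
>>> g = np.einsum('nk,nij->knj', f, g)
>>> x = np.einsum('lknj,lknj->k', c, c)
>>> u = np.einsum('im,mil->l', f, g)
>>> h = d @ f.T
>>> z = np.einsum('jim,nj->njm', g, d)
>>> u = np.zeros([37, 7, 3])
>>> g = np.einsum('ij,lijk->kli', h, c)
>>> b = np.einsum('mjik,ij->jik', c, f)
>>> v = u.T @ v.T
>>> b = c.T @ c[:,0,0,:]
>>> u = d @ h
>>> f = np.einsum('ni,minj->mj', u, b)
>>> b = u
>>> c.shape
(37, 7, 3, 13)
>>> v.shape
(3, 7, 29)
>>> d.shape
(7, 7)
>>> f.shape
(13, 13)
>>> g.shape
(13, 37, 7)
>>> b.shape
(7, 3)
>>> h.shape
(7, 3)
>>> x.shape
(7,)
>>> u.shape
(7, 3)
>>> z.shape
(7, 7, 11)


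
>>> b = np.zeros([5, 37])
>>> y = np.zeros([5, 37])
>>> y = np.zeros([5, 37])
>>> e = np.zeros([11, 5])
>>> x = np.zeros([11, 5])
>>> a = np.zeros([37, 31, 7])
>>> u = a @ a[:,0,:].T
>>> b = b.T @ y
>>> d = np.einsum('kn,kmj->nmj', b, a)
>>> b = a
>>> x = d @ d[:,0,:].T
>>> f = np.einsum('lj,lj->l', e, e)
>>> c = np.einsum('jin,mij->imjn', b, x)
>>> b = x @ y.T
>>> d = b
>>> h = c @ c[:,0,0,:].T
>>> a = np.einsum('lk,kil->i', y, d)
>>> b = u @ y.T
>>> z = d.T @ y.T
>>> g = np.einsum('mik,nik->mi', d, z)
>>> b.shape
(37, 31, 5)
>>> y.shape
(5, 37)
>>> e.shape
(11, 5)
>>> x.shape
(37, 31, 37)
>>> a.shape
(31,)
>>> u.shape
(37, 31, 37)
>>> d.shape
(37, 31, 5)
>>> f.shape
(11,)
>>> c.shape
(31, 37, 37, 7)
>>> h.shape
(31, 37, 37, 31)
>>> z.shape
(5, 31, 5)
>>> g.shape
(37, 31)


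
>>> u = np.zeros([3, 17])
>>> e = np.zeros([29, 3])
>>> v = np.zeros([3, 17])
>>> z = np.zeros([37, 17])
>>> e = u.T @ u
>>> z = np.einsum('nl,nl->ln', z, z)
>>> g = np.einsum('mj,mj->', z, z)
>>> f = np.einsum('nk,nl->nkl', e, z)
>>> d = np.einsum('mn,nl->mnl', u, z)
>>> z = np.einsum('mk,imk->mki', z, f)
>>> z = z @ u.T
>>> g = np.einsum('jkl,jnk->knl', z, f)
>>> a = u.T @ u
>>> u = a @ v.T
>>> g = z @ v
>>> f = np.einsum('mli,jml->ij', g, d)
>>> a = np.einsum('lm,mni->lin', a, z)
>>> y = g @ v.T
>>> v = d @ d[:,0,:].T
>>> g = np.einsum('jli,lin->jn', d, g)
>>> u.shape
(17, 3)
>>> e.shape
(17, 17)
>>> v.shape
(3, 17, 3)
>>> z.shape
(17, 37, 3)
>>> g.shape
(3, 17)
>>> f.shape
(17, 3)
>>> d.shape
(3, 17, 37)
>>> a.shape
(17, 3, 37)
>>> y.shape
(17, 37, 3)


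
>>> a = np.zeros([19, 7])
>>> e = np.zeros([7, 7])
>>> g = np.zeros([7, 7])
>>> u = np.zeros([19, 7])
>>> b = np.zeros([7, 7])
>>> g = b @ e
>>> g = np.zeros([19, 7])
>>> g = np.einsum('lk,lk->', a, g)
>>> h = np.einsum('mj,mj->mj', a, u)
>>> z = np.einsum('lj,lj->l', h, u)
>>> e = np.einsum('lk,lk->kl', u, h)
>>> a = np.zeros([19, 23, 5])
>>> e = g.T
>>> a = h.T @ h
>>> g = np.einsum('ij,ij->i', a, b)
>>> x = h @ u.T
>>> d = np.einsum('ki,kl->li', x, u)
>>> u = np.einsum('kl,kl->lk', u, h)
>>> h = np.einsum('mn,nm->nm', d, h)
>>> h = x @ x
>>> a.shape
(7, 7)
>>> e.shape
()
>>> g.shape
(7,)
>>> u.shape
(7, 19)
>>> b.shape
(7, 7)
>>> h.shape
(19, 19)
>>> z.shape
(19,)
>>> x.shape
(19, 19)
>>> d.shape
(7, 19)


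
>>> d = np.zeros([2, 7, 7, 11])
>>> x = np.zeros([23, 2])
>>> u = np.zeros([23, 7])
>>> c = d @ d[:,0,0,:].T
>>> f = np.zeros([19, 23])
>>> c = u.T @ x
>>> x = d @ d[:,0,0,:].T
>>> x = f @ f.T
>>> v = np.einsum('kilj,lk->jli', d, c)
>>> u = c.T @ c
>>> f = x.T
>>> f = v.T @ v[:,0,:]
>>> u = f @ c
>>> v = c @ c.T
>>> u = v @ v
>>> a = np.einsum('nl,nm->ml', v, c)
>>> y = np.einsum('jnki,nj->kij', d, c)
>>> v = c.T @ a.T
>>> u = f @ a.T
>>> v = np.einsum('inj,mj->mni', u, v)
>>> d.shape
(2, 7, 7, 11)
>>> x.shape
(19, 19)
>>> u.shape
(7, 7, 2)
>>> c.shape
(7, 2)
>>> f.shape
(7, 7, 7)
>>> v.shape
(2, 7, 7)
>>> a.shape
(2, 7)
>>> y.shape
(7, 11, 2)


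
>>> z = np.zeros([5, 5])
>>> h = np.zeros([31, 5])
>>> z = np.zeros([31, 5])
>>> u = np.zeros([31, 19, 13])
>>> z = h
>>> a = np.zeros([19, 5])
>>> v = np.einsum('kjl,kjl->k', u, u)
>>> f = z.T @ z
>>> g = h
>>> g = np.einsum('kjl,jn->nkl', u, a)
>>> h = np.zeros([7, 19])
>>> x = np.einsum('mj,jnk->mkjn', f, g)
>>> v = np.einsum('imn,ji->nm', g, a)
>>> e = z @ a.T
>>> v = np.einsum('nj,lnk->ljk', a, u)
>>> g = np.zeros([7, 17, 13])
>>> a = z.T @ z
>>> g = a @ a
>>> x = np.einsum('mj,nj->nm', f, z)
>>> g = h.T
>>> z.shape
(31, 5)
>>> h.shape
(7, 19)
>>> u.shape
(31, 19, 13)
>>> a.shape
(5, 5)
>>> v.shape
(31, 5, 13)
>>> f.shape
(5, 5)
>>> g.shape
(19, 7)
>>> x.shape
(31, 5)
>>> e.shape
(31, 19)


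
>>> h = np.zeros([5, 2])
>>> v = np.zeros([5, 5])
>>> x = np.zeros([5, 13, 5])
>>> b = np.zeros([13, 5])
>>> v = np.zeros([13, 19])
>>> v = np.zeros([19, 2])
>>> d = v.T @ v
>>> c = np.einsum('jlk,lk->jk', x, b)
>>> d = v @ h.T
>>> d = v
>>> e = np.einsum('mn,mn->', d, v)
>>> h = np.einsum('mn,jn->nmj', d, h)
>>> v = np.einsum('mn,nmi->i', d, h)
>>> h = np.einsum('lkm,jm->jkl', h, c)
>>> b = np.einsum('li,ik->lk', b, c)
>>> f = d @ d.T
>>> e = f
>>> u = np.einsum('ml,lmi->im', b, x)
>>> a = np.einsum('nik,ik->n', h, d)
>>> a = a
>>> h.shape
(5, 19, 2)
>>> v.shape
(5,)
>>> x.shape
(5, 13, 5)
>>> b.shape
(13, 5)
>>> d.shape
(19, 2)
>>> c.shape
(5, 5)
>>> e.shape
(19, 19)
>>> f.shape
(19, 19)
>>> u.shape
(5, 13)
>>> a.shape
(5,)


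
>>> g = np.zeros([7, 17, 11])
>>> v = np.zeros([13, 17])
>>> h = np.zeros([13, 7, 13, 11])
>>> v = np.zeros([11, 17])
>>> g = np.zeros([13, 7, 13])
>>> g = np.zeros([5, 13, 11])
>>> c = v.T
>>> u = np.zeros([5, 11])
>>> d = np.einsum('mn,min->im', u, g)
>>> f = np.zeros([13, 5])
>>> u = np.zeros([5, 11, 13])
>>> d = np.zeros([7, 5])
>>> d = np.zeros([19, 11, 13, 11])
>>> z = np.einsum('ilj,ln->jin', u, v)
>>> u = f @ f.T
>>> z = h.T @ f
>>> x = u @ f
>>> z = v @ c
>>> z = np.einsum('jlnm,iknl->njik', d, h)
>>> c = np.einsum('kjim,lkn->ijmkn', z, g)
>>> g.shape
(5, 13, 11)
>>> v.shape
(11, 17)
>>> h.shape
(13, 7, 13, 11)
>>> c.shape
(13, 19, 7, 13, 11)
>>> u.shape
(13, 13)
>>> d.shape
(19, 11, 13, 11)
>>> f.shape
(13, 5)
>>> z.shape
(13, 19, 13, 7)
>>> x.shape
(13, 5)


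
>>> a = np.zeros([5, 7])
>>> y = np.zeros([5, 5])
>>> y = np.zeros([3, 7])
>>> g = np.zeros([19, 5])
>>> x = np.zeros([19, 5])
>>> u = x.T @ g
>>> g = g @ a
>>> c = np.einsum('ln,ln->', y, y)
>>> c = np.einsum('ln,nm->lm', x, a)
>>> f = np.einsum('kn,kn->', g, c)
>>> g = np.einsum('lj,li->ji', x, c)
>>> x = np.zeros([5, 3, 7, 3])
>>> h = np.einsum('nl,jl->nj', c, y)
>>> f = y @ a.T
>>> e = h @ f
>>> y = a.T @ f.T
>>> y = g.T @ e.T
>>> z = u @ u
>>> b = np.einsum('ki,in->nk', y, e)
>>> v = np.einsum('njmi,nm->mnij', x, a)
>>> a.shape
(5, 7)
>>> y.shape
(7, 19)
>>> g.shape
(5, 7)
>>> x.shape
(5, 3, 7, 3)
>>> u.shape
(5, 5)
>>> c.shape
(19, 7)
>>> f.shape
(3, 5)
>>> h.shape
(19, 3)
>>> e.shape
(19, 5)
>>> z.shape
(5, 5)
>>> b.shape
(5, 7)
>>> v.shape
(7, 5, 3, 3)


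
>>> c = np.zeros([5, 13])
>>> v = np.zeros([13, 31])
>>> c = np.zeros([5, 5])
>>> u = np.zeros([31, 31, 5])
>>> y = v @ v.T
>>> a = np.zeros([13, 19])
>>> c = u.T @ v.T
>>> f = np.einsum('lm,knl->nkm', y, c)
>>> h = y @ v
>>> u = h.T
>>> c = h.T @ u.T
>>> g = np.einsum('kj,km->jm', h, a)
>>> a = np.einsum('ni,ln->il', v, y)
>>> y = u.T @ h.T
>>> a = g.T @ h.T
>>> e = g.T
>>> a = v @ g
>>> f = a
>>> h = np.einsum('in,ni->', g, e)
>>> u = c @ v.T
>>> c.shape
(31, 31)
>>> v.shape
(13, 31)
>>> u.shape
(31, 13)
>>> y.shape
(13, 13)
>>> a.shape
(13, 19)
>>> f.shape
(13, 19)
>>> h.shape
()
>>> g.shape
(31, 19)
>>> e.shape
(19, 31)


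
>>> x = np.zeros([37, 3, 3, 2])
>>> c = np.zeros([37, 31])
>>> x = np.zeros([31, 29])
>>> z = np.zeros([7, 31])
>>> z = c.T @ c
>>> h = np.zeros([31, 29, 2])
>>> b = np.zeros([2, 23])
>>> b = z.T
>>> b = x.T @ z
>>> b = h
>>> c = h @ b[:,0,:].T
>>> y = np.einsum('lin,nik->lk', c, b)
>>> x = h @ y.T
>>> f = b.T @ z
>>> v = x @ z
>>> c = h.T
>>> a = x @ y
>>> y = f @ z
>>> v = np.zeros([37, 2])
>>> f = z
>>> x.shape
(31, 29, 31)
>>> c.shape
(2, 29, 31)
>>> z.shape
(31, 31)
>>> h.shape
(31, 29, 2)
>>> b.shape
(31, 29, 2)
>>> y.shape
(2, 29, 31)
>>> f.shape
(31, 31)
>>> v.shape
(37, 2)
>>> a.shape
(31, 29, 2)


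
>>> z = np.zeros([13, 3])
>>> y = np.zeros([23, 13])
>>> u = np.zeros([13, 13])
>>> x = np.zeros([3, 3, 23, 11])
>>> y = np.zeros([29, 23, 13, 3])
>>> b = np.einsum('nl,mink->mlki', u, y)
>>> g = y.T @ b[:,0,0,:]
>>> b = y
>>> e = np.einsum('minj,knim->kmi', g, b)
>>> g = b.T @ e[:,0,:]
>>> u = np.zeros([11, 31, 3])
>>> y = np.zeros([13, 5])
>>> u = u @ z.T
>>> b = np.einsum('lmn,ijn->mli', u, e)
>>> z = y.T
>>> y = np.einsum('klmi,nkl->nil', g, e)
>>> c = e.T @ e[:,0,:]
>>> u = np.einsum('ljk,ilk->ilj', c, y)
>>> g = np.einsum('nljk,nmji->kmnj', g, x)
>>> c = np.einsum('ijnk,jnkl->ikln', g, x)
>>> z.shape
(5, 13)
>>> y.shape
(29, 13, 13)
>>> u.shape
(29, 13, 3)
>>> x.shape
(3, 3, 23, 11)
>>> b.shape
(31, 11, 29)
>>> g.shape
(13, 3, 3, 23)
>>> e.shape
(29, 3, 13)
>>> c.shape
(13, 23, 11, 3)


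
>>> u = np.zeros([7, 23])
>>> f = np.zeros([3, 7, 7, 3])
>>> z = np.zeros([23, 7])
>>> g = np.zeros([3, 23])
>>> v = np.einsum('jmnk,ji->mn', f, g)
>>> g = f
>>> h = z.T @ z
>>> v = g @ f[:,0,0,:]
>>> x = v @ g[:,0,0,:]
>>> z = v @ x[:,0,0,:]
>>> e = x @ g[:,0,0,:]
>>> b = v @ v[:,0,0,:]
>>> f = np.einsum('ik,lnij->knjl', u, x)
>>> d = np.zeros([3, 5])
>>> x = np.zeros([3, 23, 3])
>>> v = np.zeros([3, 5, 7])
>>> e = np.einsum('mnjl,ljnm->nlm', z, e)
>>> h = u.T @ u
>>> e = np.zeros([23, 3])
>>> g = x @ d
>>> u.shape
(7, 23)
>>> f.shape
(23, 7, 3, 3)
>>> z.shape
(3, 7, 7, 3)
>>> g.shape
(3, 23, 5)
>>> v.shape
(3, 5, 7)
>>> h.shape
(23, 23)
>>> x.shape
(3, 23, 3)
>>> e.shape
(23, 3)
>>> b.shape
(3, 7, 7, 3)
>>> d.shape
(3, 5)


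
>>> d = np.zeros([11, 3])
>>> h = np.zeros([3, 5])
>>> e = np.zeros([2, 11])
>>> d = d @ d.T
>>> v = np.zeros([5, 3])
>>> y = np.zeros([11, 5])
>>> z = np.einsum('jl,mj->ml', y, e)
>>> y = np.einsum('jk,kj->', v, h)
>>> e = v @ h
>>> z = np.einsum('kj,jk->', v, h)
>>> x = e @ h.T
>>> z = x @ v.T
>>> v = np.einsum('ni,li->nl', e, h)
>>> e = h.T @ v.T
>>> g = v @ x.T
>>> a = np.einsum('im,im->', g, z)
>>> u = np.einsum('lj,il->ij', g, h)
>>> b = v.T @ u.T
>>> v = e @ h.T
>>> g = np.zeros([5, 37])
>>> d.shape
(11, 11)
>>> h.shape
(3, 5)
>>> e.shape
(5, 5)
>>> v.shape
(5, 3)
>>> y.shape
()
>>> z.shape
(5, 5)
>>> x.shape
(5, 3)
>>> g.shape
(5, 37)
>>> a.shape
()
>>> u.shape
(3, 5)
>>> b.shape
(3, 3)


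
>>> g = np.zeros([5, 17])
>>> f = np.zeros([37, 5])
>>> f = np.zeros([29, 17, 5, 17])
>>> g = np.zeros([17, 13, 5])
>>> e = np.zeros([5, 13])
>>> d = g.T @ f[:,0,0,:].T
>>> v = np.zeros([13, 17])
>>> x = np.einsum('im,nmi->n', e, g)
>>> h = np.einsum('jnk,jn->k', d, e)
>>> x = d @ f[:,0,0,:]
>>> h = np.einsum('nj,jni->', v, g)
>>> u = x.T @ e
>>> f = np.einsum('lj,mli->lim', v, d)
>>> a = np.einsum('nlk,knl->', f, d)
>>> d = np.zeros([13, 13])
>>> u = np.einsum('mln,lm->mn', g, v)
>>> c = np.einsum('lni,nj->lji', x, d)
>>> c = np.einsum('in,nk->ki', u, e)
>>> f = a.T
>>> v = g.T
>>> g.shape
(17, 13, 5)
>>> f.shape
()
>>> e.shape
(5, 13)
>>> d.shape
(13, 13)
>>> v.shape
(5, 13, 17)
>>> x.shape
(5, 13, 17)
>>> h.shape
()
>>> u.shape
(17, 5)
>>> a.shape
()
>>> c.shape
(13, 17)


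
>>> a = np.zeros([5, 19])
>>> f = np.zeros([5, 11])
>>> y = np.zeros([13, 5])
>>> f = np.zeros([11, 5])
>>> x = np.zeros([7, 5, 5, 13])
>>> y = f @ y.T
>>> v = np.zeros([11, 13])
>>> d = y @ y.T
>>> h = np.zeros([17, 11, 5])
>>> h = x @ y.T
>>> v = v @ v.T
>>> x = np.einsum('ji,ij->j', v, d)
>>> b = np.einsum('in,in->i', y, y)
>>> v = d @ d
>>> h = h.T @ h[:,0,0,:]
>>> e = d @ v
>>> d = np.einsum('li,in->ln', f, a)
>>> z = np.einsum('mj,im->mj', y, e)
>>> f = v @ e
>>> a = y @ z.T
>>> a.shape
(11, 11)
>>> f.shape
(11, 11)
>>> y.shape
(11, 13)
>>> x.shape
(11,)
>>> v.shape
(11, 11)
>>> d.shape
(11, 19)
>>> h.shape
(11, 5, 5, 11)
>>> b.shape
(11,)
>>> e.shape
(11, 11)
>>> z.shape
(11, 13)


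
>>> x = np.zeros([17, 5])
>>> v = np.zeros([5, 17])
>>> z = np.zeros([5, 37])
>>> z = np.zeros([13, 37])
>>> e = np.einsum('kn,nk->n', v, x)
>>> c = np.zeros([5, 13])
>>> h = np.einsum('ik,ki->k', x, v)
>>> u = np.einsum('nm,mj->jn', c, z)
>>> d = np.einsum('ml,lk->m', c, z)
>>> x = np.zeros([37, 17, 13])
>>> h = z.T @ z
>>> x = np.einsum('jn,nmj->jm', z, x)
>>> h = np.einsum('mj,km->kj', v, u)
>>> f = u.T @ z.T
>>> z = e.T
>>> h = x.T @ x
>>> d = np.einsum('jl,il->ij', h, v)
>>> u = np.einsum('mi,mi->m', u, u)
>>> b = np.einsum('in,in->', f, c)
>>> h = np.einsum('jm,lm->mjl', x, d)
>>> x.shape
(13, 17)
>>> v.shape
(5, 17)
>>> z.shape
(17,)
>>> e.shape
(17,)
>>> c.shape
(5, 13)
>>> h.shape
(17, 13, 5)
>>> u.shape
(37,)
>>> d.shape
(5, 17)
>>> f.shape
(5, 13)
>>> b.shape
()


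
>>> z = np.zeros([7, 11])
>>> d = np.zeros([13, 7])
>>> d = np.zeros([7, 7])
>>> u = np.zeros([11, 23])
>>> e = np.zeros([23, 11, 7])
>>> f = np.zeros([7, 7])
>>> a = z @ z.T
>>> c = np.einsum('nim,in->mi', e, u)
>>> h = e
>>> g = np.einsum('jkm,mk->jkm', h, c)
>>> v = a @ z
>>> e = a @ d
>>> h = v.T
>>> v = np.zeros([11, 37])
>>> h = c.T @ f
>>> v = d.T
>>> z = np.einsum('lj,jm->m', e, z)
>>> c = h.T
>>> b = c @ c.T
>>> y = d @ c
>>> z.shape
(11,)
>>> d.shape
(7, 7)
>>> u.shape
(11, 23)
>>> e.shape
(7, 7)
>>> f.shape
(7, 7)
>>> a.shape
(7, 7)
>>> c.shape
(7, 11)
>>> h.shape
(11, 7)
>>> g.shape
(23, 11, 7)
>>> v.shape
(7, 7)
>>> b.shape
(7, 7)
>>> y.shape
(7, 11)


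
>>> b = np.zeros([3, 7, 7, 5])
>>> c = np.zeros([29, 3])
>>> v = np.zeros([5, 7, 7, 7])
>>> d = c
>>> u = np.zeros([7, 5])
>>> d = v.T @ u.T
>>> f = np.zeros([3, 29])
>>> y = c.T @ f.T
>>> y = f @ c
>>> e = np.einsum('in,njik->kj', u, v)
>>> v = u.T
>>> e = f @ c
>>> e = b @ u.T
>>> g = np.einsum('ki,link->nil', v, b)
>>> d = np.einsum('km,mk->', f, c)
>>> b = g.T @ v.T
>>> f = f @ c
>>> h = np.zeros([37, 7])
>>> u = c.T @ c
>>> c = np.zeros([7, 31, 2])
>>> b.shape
(3, 7, 5)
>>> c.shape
(7, 31, 2)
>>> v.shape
(5, 7)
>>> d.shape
()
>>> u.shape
(3, 3)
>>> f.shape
(3, 3)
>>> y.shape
(3, 3)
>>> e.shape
(3, 7, 7, 7)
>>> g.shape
(7, 7, 3)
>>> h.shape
(37, 7)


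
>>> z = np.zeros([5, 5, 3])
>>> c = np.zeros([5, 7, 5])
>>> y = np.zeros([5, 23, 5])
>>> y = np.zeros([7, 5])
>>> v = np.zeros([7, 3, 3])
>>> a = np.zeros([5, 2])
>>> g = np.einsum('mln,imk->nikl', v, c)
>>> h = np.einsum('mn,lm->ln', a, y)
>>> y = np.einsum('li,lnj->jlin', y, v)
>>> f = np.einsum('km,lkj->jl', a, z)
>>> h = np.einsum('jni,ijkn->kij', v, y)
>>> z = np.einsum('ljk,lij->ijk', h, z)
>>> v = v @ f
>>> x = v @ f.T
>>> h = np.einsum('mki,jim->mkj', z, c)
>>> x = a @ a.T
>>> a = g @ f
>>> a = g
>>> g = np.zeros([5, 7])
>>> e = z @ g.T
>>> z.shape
(5, 3, 7)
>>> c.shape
(5, 7, 5)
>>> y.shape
(3, 7, 5, 3)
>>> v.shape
(7, 3, 5)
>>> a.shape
(3, 5, 5, 3)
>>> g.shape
(5, 7)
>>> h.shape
(5, 3, 5)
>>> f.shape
(3, 5)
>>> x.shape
(5, 5)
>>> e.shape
(5, 3, 5)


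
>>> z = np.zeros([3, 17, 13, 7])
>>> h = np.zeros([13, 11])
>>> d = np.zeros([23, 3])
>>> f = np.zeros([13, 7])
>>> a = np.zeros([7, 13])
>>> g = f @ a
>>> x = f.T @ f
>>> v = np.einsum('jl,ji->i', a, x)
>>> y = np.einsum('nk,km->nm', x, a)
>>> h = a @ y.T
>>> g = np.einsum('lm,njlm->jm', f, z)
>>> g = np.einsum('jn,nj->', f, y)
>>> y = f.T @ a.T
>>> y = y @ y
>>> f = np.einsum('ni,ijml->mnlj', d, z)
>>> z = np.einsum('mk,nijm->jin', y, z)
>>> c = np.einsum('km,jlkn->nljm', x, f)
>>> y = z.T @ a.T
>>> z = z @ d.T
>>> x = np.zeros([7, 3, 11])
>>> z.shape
(13, 17, 23)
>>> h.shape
(7, 7)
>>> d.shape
(23, 3)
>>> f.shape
(13, 23, 7, 17)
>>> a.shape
(7, 13)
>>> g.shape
()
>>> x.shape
(7, 3, 11)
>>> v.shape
(7,)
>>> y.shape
(3, 17, 7)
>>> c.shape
(17, 23, 13, 7)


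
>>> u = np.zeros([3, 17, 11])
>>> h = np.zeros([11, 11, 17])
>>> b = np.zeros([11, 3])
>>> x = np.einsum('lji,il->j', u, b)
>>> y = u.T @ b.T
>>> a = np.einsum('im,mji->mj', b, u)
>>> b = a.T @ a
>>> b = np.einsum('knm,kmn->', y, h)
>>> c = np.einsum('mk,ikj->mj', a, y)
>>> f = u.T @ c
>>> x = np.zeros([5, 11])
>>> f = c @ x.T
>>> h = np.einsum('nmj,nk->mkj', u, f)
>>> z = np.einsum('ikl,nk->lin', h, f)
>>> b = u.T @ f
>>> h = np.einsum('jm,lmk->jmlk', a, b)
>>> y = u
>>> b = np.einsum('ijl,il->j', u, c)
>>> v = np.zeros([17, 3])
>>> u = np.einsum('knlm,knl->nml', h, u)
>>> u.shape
(17, 5, 11)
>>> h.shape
(3, 17, 11, 5)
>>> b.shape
(17,)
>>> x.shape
(5, 11)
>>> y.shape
(3, 17, 11)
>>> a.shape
(3, 17)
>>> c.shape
(3, 11)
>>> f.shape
(3, 5)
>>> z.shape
(11, 17, 3)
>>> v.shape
(17, 3)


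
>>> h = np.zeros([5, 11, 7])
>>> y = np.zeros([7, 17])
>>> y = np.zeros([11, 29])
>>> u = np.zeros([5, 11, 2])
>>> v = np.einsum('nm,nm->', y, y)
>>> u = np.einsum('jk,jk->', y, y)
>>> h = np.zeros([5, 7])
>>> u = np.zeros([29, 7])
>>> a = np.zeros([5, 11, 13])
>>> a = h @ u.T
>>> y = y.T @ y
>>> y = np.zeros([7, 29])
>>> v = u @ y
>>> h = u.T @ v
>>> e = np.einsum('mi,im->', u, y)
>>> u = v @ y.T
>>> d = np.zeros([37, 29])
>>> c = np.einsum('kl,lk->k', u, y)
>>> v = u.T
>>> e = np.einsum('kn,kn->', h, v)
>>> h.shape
(7, 29)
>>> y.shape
(7, 29)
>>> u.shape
(29, 7)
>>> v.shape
(7, 29)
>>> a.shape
(5, 29)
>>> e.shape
()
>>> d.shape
(37, 29)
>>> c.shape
(29,)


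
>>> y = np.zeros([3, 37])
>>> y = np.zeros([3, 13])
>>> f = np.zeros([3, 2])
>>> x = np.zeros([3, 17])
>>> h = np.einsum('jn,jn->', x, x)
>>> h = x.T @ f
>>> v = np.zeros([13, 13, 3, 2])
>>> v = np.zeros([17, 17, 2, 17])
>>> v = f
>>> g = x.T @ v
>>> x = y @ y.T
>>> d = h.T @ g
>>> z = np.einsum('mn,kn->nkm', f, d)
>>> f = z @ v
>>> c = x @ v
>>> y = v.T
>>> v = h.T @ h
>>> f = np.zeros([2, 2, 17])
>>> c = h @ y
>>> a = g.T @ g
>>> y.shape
(2, 3)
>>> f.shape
(2, 2, 17)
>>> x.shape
(3, 3)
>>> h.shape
(17, 2)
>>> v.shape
(2, 2)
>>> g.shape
(17, 2)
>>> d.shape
(2, 2)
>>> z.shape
(2, 2, 3)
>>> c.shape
(17, 3)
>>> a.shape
(2, 2)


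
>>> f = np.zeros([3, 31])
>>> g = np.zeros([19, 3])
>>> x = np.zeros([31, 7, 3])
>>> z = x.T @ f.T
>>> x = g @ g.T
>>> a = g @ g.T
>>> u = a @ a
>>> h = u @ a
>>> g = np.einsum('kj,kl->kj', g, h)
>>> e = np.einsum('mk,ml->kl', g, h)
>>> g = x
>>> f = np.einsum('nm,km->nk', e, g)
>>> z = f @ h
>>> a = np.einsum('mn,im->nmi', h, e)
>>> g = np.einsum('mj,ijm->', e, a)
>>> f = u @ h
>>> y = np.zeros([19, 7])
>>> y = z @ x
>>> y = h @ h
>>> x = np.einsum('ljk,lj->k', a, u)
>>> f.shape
(19, 19)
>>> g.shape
()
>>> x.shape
(3,)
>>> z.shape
(3, 19)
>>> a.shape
(19, 19, 3)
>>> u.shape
(19, 19)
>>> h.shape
(19, 19)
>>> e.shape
(3, 19)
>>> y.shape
(19, 19)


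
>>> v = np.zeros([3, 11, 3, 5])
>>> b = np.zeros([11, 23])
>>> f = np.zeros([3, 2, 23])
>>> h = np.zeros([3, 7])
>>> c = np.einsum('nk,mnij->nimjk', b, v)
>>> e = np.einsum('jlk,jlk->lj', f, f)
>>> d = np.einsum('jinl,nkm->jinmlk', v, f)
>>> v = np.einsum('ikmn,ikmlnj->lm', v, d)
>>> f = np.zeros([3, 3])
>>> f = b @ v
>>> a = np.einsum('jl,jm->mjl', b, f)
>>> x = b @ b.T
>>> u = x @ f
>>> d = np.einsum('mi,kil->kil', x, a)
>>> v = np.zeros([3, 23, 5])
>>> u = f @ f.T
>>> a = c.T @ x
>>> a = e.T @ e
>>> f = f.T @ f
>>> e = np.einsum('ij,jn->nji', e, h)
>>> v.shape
(3, 23, 5)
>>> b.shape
(11, 23)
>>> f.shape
(3, 3)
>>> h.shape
(3, 7)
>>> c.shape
(11, 3, 3, 5, 23)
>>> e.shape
(7, 3, 2)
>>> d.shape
(3, 11, 23)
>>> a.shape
(3, 3)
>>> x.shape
(11, 11)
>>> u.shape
(11, 11)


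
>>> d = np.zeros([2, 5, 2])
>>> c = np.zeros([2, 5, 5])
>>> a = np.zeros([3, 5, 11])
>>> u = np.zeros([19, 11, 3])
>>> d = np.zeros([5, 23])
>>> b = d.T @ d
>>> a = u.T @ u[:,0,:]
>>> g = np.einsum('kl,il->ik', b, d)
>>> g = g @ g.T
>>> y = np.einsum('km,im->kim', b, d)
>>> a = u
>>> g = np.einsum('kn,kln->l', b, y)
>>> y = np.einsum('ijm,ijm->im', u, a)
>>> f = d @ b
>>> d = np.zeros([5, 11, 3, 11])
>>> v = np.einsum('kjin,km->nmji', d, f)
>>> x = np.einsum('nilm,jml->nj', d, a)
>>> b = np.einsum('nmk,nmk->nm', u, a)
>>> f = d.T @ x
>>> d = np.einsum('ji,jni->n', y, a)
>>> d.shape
(11,)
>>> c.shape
(2, 5, 5)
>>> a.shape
(19, 11, 3)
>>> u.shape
(19, 11, 3)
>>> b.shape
(19, 11)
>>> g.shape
(5,)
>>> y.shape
(19, 3)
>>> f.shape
(11, 3, 11, 19)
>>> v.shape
(11, 23, 11, 3)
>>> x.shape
(5, 19)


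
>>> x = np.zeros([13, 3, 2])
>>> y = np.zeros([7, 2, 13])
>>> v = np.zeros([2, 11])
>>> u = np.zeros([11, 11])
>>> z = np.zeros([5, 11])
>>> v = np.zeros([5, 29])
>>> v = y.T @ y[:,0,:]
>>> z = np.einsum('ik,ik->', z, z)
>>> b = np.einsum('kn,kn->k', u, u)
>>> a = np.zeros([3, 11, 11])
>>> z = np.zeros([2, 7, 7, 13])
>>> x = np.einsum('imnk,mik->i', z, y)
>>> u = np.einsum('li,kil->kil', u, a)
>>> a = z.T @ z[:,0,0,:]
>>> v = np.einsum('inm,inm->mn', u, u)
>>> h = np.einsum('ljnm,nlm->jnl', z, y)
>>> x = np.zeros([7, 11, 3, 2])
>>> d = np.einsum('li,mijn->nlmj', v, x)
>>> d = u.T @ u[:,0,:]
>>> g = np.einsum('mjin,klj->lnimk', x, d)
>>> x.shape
(7, 11, 3, 2)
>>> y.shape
(7, 2, 13)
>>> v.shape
(11, 11)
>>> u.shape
(3, 11, 11)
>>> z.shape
(2, 7, 7, 13)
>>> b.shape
(11,)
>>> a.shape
(13, 7, 7, 13)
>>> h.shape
(7, 7, 2)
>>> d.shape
(11, 11, 11)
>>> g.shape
(11, 2, 3, 7, 11)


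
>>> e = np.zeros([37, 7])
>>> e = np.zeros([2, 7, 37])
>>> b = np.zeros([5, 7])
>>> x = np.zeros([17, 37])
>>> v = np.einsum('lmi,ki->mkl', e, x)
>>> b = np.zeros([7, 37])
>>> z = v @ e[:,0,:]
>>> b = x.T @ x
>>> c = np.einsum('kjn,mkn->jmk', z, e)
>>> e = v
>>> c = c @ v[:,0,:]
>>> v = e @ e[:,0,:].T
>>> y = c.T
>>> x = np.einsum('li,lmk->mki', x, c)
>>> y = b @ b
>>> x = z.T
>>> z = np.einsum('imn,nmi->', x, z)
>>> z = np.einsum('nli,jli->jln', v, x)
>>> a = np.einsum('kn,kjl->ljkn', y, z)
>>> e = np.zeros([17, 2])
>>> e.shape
(17, 2)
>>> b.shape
(37, 37)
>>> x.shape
(37, 17, 7)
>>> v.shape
(7, 17, 7)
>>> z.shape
(37, 17, 7)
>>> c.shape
(17, 2, 2)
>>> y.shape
(37, 37)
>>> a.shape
(7, 17, 37, 37)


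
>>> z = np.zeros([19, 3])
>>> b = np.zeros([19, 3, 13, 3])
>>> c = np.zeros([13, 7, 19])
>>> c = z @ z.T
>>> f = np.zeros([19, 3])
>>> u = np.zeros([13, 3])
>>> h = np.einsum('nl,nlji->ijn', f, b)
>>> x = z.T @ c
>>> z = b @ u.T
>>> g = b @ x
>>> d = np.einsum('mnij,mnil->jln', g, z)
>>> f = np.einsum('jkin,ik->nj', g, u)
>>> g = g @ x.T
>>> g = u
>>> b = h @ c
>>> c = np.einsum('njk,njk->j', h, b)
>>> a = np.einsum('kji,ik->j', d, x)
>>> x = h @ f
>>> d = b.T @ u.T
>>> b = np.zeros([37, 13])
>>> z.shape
(19, 3, 13, 13)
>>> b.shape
(37, 13)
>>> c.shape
(13,)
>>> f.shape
(19, 19)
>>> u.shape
(13, 3)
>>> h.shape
(3, 13, 19)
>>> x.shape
(3, 13, 19)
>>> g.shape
(13, 3)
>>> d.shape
(19, 13, 13)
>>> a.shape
(13,)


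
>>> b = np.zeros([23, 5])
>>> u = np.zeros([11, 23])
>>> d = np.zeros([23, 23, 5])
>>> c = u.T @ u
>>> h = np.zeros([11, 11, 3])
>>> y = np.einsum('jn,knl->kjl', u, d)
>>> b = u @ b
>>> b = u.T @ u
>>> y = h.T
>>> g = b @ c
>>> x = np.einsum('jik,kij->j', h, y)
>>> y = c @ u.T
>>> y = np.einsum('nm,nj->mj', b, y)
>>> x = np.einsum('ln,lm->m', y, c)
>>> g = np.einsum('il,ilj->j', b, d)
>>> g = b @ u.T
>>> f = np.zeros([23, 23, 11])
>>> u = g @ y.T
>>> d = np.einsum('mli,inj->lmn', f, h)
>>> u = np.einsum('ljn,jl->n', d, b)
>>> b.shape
(23, 23)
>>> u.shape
(11,)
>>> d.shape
(23, 23, 11)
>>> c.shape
(23, 23)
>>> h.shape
(11, 11, 3)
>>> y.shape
(23, 11)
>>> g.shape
(23, 11)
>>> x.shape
(23,)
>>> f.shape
(23, 23, 11)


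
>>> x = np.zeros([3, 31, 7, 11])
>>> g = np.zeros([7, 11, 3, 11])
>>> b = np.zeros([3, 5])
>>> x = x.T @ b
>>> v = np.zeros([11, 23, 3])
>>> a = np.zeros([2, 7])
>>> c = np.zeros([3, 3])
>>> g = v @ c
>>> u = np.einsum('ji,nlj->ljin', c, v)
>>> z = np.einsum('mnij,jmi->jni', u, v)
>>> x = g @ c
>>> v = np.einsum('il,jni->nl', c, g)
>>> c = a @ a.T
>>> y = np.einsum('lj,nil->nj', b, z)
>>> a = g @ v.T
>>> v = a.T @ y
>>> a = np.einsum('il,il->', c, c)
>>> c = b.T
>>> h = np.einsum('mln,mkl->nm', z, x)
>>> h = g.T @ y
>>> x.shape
(11, 23, 3)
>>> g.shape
(11, 23, 3)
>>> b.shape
(3, 5)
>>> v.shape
(23, 23, 5)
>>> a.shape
()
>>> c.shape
(5, 3)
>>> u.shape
(23, 3, 3, 11)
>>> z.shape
(11, 3, 3)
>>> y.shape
(11, 5)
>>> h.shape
(3, 23, 5)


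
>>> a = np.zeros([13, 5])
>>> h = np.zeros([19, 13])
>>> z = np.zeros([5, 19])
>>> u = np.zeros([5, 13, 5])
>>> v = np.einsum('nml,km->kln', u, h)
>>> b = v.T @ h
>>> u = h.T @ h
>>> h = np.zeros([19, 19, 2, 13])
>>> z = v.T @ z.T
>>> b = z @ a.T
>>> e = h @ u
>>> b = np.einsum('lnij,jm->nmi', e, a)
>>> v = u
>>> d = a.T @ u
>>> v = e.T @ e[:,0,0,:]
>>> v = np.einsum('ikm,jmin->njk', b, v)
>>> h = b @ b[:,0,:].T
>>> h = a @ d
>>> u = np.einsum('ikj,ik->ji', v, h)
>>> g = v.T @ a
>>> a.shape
(13, 5)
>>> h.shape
(13, 13)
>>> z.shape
(5, 5, 5)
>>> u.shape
(5, 13)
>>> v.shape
(13, 13, 5)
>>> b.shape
(19, 5, 2)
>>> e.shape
(19, 19, 2, 13)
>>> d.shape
(5, 13)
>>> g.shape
(5, 13, 5)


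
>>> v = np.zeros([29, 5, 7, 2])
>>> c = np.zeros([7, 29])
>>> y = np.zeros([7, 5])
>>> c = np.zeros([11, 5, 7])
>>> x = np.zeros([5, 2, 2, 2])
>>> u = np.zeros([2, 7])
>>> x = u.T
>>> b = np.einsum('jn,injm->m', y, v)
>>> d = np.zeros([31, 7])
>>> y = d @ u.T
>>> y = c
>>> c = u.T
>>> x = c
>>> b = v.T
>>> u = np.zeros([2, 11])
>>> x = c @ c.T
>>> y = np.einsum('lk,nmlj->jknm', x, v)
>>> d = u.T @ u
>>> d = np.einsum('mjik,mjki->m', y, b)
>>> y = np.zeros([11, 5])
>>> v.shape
(29, 5, 7, 2)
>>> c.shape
(7, 2)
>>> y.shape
(11, 5)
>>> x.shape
(7, 7)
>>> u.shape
(2, 11)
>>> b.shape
(2, 7, 5, 29)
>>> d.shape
(2,)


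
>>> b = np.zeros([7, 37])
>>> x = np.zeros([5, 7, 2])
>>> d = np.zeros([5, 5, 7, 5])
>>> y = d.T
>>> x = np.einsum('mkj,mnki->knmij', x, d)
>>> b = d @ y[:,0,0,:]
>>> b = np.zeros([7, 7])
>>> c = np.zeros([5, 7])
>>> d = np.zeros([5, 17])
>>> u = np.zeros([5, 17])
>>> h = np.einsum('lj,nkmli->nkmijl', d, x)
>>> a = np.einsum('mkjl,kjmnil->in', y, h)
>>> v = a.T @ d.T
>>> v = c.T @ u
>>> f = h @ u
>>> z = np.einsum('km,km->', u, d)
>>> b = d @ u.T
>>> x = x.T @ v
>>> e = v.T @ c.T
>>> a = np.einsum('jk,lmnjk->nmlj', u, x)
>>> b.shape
(5, 5)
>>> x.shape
(2, 5, 5, 5, 17)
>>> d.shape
(5, 17)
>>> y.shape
(5, 7, 5, 5)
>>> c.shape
(5, 7)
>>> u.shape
(5, 17)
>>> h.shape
(7, 5, 5, 2, 17, 5)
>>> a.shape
(5, 5, 2, 5)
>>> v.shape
(7, 17)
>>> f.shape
(7, 5, 5, 2, 17, 17)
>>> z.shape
()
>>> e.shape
(17, 5)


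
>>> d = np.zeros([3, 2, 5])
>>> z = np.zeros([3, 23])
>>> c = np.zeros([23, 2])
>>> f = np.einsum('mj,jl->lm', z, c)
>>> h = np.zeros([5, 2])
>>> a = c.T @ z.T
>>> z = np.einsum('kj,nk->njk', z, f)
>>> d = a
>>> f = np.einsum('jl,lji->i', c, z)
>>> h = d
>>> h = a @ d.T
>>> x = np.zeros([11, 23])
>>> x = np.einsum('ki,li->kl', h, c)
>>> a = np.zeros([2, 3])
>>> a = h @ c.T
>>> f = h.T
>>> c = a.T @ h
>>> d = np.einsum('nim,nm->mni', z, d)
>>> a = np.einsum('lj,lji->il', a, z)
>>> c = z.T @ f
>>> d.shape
(3, 2, 23)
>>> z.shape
(2, 23, 3)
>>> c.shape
(3, 23, 2)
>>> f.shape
(2, 2)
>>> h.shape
(2, 2)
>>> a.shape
(3, 2)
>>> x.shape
(2, 23)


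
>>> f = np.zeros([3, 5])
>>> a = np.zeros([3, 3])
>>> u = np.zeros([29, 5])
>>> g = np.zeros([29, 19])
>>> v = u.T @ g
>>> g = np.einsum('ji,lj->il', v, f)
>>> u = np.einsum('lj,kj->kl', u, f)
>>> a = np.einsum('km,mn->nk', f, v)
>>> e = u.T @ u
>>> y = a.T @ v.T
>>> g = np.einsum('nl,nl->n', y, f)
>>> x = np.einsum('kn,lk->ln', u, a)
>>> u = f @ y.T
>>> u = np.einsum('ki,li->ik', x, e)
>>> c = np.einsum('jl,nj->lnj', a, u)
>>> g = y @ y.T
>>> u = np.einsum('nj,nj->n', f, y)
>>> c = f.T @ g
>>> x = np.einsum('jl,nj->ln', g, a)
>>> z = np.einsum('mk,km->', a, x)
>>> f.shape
(3, 5)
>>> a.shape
(19, 3)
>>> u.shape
(3,)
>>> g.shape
(3, 3)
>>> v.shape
(5, 19)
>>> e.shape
(29, 29)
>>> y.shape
(3, 5)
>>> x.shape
(3, 19)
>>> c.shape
(5, 3)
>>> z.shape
()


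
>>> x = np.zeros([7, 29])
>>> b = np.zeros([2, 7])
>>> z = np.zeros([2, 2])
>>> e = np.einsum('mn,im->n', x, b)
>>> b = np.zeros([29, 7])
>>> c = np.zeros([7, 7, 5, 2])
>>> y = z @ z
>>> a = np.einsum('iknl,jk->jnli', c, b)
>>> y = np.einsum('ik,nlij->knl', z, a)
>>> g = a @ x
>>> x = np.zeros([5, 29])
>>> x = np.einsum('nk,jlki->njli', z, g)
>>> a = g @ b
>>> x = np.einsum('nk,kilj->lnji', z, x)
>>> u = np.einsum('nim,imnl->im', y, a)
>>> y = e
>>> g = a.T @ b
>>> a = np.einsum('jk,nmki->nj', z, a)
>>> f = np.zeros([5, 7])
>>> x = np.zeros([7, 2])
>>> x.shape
(7, 2)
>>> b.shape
(29, 7)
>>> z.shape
(2, 2)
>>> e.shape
(29,)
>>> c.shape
(7, 7, 5, 2)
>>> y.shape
(29,)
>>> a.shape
(29, 2)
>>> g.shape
(7, 2, 5, 7)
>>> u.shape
(29, 5)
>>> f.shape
(5, 7)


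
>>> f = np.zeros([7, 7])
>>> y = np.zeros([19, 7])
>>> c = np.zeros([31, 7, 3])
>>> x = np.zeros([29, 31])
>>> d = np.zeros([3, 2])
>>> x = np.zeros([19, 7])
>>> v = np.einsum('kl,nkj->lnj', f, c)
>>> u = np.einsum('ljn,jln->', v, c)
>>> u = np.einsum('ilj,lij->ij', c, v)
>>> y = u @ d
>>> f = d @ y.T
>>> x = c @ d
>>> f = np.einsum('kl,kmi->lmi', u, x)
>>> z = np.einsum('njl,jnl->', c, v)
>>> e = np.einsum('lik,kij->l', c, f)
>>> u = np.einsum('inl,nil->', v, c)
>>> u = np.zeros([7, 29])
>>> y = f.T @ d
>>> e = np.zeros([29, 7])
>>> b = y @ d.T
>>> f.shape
(3, 7, 2)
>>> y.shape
(2, 7, 2)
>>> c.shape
(31, 7, 3)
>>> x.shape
(31, 7, 2)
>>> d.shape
(3, 2)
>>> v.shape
(7, 31, 3)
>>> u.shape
(7, 29)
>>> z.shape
()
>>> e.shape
(29, 7)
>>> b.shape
(2, 7, 3)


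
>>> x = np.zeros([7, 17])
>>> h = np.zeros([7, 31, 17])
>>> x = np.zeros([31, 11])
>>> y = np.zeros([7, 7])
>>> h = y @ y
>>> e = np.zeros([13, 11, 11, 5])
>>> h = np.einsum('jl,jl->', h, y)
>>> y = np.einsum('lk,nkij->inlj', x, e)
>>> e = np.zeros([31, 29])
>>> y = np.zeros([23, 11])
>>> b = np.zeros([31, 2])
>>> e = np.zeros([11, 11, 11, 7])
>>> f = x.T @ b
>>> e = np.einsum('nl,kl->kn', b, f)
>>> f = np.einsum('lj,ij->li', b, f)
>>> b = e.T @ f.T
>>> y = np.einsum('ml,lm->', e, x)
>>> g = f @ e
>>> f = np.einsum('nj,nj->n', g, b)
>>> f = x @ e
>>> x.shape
(31, 11)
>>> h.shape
()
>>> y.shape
()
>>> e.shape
(11, 31)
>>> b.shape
(31, 31)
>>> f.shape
(31, 31)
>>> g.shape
(31, 31)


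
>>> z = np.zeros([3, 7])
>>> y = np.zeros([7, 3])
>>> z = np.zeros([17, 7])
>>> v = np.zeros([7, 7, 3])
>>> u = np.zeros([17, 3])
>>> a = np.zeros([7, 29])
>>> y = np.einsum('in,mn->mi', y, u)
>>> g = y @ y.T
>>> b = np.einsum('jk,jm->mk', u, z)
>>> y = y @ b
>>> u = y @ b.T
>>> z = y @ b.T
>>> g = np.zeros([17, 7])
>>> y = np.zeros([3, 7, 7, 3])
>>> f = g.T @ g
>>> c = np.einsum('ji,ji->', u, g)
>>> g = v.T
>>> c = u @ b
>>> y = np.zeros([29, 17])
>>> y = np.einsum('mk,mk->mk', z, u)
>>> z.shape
(17, 7)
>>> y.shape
(17, 7)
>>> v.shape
(7, 7, 3)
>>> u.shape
(17, 7)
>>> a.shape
(7, 29)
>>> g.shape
(3, 7, 7)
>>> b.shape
(7, 3)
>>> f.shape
(7, 7)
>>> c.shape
(17, 3)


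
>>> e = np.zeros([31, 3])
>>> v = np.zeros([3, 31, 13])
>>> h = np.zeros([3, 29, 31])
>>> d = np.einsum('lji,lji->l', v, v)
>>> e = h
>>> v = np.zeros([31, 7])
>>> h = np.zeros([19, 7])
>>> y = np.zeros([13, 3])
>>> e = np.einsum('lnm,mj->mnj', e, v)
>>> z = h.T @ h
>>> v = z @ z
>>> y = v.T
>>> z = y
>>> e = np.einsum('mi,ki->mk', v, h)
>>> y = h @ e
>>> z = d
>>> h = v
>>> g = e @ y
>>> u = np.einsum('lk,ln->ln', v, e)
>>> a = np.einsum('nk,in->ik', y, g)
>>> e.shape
(7, 19)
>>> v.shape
(7, 7)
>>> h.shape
(7, 7)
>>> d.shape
(3,)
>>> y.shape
(19, 19)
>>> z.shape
(3,)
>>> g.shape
(7, 19)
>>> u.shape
(7, 19)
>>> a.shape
(7, 19)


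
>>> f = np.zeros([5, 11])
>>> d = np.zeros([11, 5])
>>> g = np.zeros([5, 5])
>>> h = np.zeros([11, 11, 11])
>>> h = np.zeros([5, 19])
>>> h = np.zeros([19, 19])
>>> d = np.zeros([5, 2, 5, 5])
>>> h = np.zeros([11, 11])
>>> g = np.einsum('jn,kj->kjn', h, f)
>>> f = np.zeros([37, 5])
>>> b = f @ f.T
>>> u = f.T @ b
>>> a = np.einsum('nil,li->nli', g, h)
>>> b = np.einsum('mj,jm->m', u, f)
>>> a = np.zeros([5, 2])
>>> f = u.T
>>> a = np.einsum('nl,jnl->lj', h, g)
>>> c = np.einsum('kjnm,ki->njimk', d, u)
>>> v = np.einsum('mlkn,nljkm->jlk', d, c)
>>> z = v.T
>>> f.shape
(37, 5)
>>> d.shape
(5, 2, 5, 5)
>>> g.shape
(5, 11, 11)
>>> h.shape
(11, 11)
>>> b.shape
(5,)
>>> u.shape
(5, 37)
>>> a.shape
(11, 5)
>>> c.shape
(5, 2, 37, 5, 5)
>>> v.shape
(37, 2, 5)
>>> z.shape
(5, 2, 37)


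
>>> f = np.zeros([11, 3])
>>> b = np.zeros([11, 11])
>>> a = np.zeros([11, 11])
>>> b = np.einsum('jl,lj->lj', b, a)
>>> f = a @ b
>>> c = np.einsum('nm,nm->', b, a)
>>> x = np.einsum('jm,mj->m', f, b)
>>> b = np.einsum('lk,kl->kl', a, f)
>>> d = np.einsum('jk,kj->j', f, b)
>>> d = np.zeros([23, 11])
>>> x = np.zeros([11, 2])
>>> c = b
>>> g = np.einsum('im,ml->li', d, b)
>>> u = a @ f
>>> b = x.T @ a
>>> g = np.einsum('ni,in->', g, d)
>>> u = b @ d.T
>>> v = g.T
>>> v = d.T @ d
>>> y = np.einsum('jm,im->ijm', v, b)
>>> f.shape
(11, 11)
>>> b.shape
(2, 11)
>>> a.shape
(11, 11)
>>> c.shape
(11, 11)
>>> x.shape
(11, 2)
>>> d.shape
(23, 11)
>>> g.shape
()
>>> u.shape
(2, 23)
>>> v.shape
(11, 11)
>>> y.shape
(2, 11, 11)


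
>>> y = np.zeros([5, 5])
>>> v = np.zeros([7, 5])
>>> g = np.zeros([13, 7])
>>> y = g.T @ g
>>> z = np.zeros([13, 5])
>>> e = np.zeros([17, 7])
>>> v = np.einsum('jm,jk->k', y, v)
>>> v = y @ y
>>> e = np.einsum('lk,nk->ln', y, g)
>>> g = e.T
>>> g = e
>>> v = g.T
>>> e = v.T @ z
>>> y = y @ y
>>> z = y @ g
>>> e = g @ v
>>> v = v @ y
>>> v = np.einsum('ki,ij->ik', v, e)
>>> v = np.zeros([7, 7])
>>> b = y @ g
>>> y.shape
(7, 7)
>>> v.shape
(7, 7)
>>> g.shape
(7, 13)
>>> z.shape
(7, 13)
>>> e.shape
(7, 7)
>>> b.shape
(7, 13)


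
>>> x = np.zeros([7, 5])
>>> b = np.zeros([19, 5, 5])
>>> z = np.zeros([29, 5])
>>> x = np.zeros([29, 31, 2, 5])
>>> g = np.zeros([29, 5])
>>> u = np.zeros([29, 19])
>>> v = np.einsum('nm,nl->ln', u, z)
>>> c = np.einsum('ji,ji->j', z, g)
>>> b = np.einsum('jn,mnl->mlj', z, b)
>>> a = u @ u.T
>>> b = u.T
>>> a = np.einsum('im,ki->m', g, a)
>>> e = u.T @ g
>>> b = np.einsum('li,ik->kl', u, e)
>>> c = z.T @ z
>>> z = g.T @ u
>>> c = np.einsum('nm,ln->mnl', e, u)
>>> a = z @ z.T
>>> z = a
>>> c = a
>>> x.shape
(29, 31, 2, 5)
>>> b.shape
(5, 29)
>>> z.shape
(5, 5)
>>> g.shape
(29, 5)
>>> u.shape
(29, 19)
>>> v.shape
(5, 29)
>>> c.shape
(5, 5)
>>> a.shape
(5, 5)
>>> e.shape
(19, 5)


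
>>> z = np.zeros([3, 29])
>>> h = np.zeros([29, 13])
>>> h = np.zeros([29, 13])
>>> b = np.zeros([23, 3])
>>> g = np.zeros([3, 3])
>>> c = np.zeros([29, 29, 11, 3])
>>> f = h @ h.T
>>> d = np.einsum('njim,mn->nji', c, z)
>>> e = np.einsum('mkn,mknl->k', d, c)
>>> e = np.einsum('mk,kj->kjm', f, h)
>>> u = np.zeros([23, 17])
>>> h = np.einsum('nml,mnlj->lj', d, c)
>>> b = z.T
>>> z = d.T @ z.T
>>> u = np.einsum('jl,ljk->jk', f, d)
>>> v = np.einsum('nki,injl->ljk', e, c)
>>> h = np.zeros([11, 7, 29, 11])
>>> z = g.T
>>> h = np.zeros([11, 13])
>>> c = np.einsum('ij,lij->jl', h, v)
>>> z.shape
(3, 3)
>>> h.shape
(11, 13)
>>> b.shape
(29, 3)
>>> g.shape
(3, 3)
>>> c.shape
(13, 3)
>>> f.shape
(29, 29)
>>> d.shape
(29, 29, 11)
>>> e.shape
(29, 13, 29)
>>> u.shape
(29, 11)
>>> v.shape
(3, 11, 13)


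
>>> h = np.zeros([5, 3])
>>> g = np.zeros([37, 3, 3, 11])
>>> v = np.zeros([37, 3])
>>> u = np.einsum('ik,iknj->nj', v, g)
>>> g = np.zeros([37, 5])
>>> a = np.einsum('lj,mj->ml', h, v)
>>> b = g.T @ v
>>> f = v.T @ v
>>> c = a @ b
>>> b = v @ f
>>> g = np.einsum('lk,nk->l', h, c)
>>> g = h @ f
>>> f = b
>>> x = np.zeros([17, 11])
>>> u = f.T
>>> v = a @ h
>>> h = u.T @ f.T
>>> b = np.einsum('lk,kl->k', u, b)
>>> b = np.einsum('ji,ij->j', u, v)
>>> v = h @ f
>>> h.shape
(37, 37)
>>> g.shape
(5, 3)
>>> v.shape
(37, 3)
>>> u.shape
(3, 37)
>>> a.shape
(37, 5)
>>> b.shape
(3,)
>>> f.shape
(37, 3)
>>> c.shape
(37, 3)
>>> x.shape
(17, 11)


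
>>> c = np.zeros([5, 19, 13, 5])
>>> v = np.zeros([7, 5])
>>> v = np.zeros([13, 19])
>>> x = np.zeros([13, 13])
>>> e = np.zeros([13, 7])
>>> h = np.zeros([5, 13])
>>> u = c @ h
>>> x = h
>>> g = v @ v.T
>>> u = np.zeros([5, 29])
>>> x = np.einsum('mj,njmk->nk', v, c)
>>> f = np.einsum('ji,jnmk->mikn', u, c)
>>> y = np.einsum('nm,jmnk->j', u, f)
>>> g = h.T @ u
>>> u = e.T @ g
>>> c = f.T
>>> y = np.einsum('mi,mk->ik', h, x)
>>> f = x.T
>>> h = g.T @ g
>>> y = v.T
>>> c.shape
(19, 5, 29, 13)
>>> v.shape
(13, 19)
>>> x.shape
(5, 5)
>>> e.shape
(13, 7)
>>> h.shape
(29, 29)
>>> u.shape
(7, 29)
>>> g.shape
(13, 29)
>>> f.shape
(5, 5)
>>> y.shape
(19, 13)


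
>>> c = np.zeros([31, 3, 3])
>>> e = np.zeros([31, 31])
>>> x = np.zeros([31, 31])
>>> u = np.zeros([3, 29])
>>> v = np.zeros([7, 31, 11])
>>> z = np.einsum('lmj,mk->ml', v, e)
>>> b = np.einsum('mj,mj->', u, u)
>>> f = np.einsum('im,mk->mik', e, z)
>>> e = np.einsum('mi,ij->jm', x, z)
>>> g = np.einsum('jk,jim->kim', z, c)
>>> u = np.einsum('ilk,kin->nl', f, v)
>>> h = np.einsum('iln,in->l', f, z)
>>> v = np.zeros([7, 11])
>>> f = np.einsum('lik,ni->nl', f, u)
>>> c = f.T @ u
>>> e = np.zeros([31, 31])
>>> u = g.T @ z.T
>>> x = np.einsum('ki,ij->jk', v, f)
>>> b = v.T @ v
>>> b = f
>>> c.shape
(31, 31)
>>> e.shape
(31, 31)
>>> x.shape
(31, 7)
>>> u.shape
(3, 3, 31)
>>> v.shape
(7, 11)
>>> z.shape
(31, 7)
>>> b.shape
(11, 31)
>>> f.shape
(11, 31)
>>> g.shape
(7, 3, 3)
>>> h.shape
(31,)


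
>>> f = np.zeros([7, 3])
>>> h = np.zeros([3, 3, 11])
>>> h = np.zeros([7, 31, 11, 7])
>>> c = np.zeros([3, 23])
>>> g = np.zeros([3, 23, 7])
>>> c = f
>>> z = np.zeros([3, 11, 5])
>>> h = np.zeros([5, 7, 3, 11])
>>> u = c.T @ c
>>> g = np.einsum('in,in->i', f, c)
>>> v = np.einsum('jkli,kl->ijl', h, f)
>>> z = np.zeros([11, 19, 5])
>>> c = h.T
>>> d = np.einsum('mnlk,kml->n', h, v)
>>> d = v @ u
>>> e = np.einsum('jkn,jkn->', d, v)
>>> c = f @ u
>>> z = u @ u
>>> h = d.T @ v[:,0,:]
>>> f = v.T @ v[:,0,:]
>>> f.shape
(3, 5, 3)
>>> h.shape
(3, 5, 3)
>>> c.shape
(7, 3)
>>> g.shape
(7,)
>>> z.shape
(3, 3)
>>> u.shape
(3, 3)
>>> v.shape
(11, 5, 3)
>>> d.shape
(11, 5, 3)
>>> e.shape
()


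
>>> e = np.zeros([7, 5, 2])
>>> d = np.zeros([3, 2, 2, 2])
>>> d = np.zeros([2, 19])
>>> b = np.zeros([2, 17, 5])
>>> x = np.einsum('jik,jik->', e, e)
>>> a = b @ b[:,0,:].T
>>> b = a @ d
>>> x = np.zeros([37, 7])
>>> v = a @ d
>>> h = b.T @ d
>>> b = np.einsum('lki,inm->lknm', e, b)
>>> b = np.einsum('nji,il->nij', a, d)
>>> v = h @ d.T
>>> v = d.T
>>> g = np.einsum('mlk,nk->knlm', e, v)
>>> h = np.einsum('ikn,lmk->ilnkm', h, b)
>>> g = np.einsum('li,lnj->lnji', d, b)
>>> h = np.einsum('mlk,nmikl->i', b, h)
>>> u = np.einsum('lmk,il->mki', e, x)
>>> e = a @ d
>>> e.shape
(2, 17, 19)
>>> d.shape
(2, 19)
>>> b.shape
(2, 2, 17)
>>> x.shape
(37, 7)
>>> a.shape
(2, 17, 2)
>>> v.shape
(19, 2)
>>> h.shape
(19,)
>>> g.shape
(2, 2, 17, 19)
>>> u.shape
(5, 2, 37)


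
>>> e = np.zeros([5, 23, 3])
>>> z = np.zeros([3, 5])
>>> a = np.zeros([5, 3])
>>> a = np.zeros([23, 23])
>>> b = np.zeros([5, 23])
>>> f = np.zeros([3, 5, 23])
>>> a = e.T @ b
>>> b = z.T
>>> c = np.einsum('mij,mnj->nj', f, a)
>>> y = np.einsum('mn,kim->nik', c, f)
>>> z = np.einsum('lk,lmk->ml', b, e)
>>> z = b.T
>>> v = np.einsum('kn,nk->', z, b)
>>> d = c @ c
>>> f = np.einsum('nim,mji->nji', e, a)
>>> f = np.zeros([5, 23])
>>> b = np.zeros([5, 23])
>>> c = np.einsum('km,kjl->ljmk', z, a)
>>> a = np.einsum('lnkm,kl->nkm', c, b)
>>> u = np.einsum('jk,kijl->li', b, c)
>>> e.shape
(5, 23, 3)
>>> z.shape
(3, 5)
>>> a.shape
(23, 5, 3)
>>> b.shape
(5, 23)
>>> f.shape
(5, 23)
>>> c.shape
(23, 23, 5, 3)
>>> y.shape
(23, 5, 3)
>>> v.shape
()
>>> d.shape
(23, 23)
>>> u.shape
(3, 23)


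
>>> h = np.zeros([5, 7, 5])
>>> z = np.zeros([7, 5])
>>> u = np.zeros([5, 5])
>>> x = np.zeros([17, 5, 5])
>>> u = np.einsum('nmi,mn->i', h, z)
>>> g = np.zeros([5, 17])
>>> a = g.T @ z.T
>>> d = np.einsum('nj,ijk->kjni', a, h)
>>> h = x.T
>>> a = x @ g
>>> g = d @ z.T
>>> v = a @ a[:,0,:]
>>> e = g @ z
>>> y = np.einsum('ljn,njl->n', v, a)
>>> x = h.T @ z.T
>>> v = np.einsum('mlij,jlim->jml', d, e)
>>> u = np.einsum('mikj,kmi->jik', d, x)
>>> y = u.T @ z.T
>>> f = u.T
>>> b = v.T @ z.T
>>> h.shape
(5, 5, 17)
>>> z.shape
(7, 5)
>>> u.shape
(5, 7, 17)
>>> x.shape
(17, 5, 7)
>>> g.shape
(5, 7, 17, 7)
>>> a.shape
(17, 5, 17)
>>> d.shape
(5, 7, 17, 5)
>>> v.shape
(5, 5, 7)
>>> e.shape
(5, 7, 17, 5)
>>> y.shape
(17, 7, 7)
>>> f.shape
(17, 7, 5)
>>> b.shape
(7, 5, 7)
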